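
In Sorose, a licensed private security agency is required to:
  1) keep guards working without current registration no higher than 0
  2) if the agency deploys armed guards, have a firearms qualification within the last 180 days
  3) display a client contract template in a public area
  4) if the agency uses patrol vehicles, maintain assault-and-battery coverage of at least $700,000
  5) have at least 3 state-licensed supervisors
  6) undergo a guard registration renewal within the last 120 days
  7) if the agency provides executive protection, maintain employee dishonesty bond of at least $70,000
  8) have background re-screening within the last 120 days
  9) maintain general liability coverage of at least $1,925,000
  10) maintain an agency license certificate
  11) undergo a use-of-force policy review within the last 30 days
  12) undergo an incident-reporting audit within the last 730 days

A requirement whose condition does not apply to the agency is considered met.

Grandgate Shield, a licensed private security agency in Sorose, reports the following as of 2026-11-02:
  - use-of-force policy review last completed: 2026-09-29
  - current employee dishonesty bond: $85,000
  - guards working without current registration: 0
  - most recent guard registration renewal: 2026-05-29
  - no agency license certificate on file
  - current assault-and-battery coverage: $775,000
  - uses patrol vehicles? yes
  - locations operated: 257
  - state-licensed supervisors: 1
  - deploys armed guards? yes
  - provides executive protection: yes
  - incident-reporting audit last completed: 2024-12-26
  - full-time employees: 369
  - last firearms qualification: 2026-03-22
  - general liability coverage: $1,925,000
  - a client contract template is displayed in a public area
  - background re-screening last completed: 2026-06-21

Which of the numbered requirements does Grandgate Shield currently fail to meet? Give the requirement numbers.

1. guards working without current registration 0 ≤ 0 → met
2. condition 'deploys armed guards' holds; firearms qualification 225 days ago vs limit 180 → not met
3. client contract template present → met
4. condition 'uses patrol vehicles' holds; assault-and-battery coverage $775,000 ≥ $700,000 → met
5. state-licensed supervisors 1 < 3 → not met
6. guard registration renewal 157 days ago vs limit 120 → not met
7. condition 'provides executive protection' holds; employee dishonesty bond $85,000 ≥ $70,000 → met
8. background re-screening 134 days ago vs limit 120 → not met
9. general liability coverage $1,925,000 ≥ $1,925,000 → met
10. agency license certificate absent → not met
11. use-of-force policy review 34 days ago vs limit 30 → not met
12. incident-reporting audit 676 days ago vs limit 730 → met
Not met: 2, 5, 6, 8, 10, 11

2, 5, 6, 8, 10, 11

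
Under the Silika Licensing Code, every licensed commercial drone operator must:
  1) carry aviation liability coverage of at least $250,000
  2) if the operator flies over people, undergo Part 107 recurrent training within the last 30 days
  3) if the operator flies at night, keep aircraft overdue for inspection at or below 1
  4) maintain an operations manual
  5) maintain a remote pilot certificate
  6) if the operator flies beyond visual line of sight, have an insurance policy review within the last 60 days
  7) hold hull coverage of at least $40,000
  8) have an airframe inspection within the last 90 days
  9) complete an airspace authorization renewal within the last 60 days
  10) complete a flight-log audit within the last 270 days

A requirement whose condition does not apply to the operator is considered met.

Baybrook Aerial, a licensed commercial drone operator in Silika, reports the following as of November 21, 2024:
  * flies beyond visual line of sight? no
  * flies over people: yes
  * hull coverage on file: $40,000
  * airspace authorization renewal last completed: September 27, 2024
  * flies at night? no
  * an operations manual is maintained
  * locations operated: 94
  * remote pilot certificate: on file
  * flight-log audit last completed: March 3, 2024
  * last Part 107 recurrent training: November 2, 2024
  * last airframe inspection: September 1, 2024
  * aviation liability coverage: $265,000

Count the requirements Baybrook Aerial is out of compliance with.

1. aviation liability coverage $265,000 ≥ $250,000 → met
2. condition 'flies over people' holds; Part 107 recurrent training 19 days ago vs limit 30 → met
3. condition 'flies at night' does not hold → requirement n/a → met
4. operations manual present → met
5. remote pilot certificate present → met
6. condition 'flies beyond visual line of sight' does not hold → requirement n/a → met
7. hull coverage $40,000 ≥ $40,000 → met
8. airframe inspection 81 days ago vs limit 90 → met
9. airspace authorization renewal 55 days ago vs limit 60 → met
10. flight-log audit 263 days ago vs limit 270 → met
Not met: 0 of 10

0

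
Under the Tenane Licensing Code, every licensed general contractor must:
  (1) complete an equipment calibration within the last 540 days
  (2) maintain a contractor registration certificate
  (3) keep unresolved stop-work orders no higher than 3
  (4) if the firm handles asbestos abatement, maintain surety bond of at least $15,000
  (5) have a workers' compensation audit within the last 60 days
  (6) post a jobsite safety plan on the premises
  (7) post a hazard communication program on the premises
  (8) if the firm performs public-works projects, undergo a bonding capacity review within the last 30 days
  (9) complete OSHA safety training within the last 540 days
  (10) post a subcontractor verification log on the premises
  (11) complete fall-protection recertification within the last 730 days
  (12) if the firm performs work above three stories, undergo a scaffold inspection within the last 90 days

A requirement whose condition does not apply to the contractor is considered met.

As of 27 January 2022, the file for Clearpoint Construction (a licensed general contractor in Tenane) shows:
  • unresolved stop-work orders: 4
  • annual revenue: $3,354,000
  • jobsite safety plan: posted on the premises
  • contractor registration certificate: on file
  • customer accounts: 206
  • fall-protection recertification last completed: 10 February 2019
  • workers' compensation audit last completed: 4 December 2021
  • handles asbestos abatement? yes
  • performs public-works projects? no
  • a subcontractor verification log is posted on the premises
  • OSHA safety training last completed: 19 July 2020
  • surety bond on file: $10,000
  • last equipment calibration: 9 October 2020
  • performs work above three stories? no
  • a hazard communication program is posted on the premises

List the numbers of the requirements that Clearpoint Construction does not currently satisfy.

1. equipment calibration 475 days ago vs limit 540 → met
2. contractor registration certificate present → met
3. unresolved stop-work orders 4 > 3 → not met
4. condition 'handles asbestos abatement' holds; surety bond $10,000 < $15,000 → not met
5. workers' compensation audit 54 days ago vs limit 60 → met
6. jobsite safety plan present → met
7. hazard communication program present → met
8. condition 'performs public-works projects' does not hold → requirement n/a → met
9. OSHA safety training 557 days ago vs limit 540 → not met
10. subcontractor verification log present → met
11. fall-protection recertification 1082 days ago vs limit 730 → not met
12. condition 'performs work above three stories' does not hold → requirement n/a → met
Not met: 3, 4, 9, 11

3, 4, 9, 11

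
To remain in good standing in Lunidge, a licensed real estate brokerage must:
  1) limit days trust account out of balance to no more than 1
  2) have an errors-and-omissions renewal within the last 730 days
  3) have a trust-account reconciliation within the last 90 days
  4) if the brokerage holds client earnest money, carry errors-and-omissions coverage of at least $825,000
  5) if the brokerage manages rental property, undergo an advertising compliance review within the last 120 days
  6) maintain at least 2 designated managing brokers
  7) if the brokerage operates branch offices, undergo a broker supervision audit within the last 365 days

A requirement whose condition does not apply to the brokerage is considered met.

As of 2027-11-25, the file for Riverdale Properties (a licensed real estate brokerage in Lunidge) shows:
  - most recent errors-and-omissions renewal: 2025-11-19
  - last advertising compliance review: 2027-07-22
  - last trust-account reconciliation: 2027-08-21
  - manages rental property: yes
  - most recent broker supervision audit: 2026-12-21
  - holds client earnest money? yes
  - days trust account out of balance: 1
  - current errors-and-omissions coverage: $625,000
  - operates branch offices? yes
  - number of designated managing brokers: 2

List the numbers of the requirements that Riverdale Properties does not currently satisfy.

2, 3, 4, 5

1. days trust account out of balance 1 ≤ 1 → met
2. errors-and-omissions renewal 736 days ago vs limit 730 → not met
3. trust-account reconciliation 96 days ago vs limit 90 → not met
4. condition 'holds client earnest money' holds; errors-and-omissions coverage $625,000 < $825,000 → not met
5. condition 'manages rental property' holds; advertising compliance review 126 days ago vs limit 120 → not met
6. designated managing brokers 2 ≥ 2 → met
7. condition 'operates branch offices' holds; broker supervision audit 339 days ago vs limit 365 → met
Not met: 2, 3, 4, 5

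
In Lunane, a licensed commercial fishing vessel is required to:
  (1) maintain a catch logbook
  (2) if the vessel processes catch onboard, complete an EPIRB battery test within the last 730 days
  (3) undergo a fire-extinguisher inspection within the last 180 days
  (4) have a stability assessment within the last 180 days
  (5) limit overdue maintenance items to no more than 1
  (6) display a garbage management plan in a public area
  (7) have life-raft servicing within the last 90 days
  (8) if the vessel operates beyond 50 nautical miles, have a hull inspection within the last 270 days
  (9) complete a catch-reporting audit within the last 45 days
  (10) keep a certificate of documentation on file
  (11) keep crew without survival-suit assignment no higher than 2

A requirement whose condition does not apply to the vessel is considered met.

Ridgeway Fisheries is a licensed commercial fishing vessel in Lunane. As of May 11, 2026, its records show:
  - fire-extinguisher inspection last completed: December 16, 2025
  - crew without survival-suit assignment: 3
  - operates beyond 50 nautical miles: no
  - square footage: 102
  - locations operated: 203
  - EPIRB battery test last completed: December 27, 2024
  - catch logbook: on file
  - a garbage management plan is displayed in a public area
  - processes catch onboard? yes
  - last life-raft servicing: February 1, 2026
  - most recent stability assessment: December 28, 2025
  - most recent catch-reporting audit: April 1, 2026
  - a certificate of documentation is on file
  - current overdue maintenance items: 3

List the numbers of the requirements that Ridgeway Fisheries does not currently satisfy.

5, 7, 11

1. catch logbook present → met
2. condition 'processes catch onboard' holds; EPIRB battery test 500 days ago vs limit 730 → met
3. fire-extinguisher inspection 146 days ago vs limit 180 → met
4. stability assessment 134 days ago vs limit 180 → met
5. overdue maintenance items 3 > 1 → not met
6. garbage management plan present → met
7. life-raft servicing 99 days ago vs limit 90 → not met
8. condition 'operates beyond 50 nautical miles' does not hold → requirement n/a → met
9. catch-reporting audit 40 days ago vs limit 45 → met
10. certificate of documentation present → met
11. crew without survival-suit assignment 3 > 2 → not met
Not met: 5, 7, 11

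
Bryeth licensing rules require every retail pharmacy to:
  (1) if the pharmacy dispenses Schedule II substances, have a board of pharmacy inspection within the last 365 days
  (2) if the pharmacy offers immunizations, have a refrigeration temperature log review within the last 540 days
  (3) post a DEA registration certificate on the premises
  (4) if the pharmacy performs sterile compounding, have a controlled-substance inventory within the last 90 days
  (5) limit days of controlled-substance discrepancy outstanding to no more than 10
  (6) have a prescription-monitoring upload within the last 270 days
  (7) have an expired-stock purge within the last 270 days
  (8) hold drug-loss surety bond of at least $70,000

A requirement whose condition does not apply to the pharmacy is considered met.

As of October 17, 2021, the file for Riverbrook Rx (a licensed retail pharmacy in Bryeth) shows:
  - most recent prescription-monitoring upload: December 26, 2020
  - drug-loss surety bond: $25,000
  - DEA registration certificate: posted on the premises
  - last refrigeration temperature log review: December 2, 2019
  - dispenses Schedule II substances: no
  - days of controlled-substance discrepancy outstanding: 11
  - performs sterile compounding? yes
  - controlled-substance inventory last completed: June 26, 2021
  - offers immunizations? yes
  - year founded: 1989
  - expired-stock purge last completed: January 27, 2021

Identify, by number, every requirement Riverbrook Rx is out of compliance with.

1. condition 'dispenses Schedule II substances' does not hold → requirement n/a → met
2. condition 'offers immunizations' holds; refrigeration temperature log review 685 days ago vs limit 540 → not met
3. DEA registration certificate present → met
4. condition 'performs sterile compounding' holds; controlled-substance inventory 113 days ago vs limit 90 → not met
5. days of controlled-substance discrepancy outstanding 11 > 10 → not met
6. prescription-monitoring upload 295 days ago vs limit 270 → not met
7. expired-stock purge 263 days ago vs limit 270 → met
8. drug-loss surety bond $25,000 < $70,000 → not met
Not met: 2, 4, 5, 6, 8

2, 4, 5, 6, 8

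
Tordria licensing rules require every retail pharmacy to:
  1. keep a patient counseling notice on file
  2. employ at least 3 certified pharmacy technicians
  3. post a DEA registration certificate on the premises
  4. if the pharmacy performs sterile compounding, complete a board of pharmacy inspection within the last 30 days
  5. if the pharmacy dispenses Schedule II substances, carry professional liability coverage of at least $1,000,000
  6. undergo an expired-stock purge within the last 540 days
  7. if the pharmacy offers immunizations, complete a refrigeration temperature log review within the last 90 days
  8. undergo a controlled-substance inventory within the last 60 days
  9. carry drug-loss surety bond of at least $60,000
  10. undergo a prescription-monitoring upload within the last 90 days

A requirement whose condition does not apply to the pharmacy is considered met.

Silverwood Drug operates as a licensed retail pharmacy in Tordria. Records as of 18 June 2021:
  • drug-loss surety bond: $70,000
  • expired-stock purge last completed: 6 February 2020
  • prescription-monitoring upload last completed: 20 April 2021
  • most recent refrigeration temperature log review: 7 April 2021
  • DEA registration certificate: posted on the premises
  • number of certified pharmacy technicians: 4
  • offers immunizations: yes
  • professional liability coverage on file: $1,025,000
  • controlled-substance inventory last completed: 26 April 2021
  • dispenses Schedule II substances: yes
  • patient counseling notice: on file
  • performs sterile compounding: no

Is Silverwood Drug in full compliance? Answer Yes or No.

Yes

1. patient counseling notice present → met
2. certified pharmacy technicians 4 ≥ 3 → met
3. DEA registration certificate present → met
4. condition 'performs sterile compounding' does not hold → requirement n/a → met
5. condition 'dispenses Schedule II substances' holds; professional liability coverage $1,025,000 ≥ $1,000,000 → met
6. expired-stock purge 498 days ago vs limit 540 → met
7. condition 'offers immunizations' holds; refrigeration temperature log review 72 days ago vs limit 90 → met
8. controlled-substance inventory 53 days ago vs limit 60 → met
9. drug-loss surety bond $70,000 ≥ $60,000 → met
10. prescription-monitoring upload 59 days ago vs limit 90 → met
All met.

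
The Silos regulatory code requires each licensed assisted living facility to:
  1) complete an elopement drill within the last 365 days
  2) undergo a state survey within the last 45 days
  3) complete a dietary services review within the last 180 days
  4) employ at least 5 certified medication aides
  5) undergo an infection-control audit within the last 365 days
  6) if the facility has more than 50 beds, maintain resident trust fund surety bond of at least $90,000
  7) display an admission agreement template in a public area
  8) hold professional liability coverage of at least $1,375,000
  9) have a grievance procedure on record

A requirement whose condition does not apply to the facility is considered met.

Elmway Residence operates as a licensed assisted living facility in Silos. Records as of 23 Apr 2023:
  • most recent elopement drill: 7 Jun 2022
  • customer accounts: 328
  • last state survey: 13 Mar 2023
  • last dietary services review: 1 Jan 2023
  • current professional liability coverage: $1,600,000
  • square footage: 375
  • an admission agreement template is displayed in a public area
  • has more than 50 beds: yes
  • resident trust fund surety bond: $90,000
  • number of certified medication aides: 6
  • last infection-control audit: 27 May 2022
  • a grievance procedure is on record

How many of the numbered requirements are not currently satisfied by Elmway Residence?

0

1. elopement drill 320 days ago vs limit 365 → met
2. state survey 41 days ago vs limit 45 → met
3. dietary services review 112 days ago vs limit 180 → met
4. certified medication aides 6 ≥ 5 → met
5. infection-control audit 331 days ago vs limit 365 → met
6. condition 'has more than 50 beds' holds; resident trust fund surety bond $90,000 ≥ $90,000 → met
7. admission agreement template present → met
8. professional liability coverage $1,600,000 ≥ $1,375,000 → met
9. grievance procedure present → met
Not met: 0 of 9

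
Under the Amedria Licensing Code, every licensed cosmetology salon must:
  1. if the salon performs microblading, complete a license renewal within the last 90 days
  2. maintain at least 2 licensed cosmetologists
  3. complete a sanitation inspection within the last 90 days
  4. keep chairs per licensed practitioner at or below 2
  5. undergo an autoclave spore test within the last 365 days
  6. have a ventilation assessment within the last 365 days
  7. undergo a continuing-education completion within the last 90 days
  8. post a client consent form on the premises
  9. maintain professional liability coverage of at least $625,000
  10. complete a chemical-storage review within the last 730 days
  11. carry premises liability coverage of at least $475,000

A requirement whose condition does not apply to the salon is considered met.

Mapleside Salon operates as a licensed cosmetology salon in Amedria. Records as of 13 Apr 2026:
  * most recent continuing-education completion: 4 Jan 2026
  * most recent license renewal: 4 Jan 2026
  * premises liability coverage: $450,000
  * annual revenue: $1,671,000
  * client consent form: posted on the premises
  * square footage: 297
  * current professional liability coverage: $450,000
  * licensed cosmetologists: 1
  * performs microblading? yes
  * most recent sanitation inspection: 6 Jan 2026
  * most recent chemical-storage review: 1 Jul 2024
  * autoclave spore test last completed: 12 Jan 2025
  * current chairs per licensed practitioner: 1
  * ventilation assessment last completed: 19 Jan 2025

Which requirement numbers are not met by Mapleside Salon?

1. condition 'performs microblading' holds; license renewal 99 days ago vs limit 90 → not met
2. licensed cosmetologists 1 < 2 → not met
3. sanitation inspection 97 days ago vs limit 90 → not met
4. chairs per licensed practitioner 1 ≤ 2 → met
5. autoclave spore test 456 days ago vs limit 365 → not met
6. ventilation assessment 449 days ago vs limit 365 → not met
7. continuing-education completion 99 days ago vs limit 90 → not met
8. client consent form present → met
9. professional liability coverage $450,000 < $625,000 → not met
10. chemical-storage review 651 days ago vs limit 730 → met
11. premises liability coverage $450,000 < $475,000 → not met
Not met: 1, 2, 3, 5, 6, 7, 9, 11

1, 2, 3, 5, 6, 7, 9, 11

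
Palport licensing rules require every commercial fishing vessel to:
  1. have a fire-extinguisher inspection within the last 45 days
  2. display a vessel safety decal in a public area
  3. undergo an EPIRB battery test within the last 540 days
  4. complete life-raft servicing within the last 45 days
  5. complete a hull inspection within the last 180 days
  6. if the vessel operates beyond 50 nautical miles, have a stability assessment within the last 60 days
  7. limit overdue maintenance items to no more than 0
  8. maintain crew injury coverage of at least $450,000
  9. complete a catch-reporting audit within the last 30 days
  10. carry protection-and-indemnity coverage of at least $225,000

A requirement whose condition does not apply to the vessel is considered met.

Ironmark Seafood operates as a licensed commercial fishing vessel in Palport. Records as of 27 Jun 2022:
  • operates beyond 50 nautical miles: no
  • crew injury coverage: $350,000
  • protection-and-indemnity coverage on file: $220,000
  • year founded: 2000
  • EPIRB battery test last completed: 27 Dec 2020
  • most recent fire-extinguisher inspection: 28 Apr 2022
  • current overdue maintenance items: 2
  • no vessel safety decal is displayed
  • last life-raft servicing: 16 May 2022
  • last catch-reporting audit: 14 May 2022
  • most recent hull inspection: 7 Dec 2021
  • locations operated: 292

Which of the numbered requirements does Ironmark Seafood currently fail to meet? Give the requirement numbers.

1. fire-extinguisher inspection 60 days ago vs limit 45 → not met
2. vessel safety decal absent → not met
3. EPIRB battery test 547 days ago vs limit 540 → not met
4. life-raft servicing 42 days ago vs limit 45 → met
5. hull inspection 202 days ago vs limit 180 → not met
6. condition 'operates beyond 50 nautical miles' does not hold → requirement n/a → met
7. overdue maintenance items 2 > 0 → not met
8. crew injury coverage $350,000 < $450,000 → not met
9. catch-reporting audit 44 days ago vs limit 30 → not met
10. protection-and-indemnity coverage $220,000 < $225,000 → not met
Not met: 1, 2, 3, 5, 7, 8, 9, 10

1, 2, 3, 5, 7, 8, 9, 10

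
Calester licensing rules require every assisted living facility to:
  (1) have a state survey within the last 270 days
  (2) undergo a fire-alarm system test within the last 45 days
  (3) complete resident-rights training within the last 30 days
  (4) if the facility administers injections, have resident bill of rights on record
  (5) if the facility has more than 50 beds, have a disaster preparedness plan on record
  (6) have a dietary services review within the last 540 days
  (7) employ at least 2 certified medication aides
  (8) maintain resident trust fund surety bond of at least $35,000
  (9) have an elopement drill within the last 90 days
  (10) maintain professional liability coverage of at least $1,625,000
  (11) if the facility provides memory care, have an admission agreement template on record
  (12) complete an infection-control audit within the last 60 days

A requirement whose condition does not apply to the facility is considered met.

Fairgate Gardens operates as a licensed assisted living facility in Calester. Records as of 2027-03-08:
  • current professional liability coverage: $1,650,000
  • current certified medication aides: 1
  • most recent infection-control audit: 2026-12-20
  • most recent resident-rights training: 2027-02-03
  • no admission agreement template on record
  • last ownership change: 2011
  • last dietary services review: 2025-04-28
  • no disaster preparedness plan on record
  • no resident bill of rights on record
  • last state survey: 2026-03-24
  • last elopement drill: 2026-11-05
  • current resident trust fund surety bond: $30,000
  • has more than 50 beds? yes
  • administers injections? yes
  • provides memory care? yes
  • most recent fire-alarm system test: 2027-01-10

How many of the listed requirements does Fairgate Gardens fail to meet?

1. state survey 349 days ago vs limit 270 → not met
2. fire-alarm system test 57 days ago vs limit 45 → not met
3. resident-rights training 33 days ago vs limit 30 → not met
4. condition 'administers injections' holds; resident bill of rights absent → not met
5. condition 'has more than 50 beds' holds; disaster preparedness plan absent → not met
6. dietary services review 679 days ago vs limit 540 → not met
7. certified medication aides 1 < 2 → not met
8. resident trust fund surety bond $30,000 < $35,000 → not met
9. elopement drill 123 days ago vs limit 90 → not met
10. professional liability coverage $1,650,000 ≥ $1,625,000 → met
11. condition 'provides memory care' holds; admission agreement template absent → not met
12. infection-control audit 78 days ago vs limit 60 → not met
Not met: 11 of 12

11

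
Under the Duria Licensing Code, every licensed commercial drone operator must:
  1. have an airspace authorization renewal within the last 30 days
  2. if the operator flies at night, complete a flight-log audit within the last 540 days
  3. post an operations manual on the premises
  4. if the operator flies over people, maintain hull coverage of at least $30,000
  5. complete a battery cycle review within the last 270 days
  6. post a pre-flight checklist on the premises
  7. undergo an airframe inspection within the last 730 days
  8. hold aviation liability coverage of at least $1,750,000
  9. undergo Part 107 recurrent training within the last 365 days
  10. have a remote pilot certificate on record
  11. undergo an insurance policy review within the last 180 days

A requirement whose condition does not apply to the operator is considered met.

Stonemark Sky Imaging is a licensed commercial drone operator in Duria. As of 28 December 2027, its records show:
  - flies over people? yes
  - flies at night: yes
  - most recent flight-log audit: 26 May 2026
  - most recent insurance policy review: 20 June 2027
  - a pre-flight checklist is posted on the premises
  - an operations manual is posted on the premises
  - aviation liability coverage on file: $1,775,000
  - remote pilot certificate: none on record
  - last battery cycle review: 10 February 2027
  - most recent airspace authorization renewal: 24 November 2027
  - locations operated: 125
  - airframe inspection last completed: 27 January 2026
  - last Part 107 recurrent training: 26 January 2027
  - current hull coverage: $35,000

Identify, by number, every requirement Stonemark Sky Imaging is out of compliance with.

1. airspace authorization renewal 34 days ago vs limit 30 → not met
2. condition 'flies at night' holds; flight-log audit 581 days ago vs limit 540 → not met
3. operations manual present → met
4. condition 'flies over people' holds; hull coverage $35,000 ≥ $30,000 → met
5. battery cycle review 321 days ago vs limit 270 → not met
6. pre-flight checklist present → met
7. airframe inspection 700 days ago vs limit 730 → met
8. aviation liability coverage $1,775,000 ≥ $1,750,000 → met
9. Part 107 recurrent training 336 days ago vs limit 365 → met
10. remote pilot certificate absent → not met
11. insurance policy review 191 days ago vs limit 180 → not met
Not met: 1, 2, 5, 10, 11

1, 2, 5, 10, 11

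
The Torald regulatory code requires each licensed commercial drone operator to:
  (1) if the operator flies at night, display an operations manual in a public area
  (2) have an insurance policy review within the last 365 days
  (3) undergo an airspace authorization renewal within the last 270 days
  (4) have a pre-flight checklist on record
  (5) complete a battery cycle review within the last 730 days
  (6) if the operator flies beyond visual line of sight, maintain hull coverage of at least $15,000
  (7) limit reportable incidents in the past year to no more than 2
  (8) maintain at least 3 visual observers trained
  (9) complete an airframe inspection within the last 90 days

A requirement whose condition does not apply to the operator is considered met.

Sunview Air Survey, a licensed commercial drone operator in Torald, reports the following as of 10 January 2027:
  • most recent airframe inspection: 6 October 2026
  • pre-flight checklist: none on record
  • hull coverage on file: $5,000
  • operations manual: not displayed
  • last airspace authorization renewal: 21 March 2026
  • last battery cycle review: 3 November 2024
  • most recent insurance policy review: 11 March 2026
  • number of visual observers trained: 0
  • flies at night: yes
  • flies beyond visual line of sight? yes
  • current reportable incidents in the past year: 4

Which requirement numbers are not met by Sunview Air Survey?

1, 3, 4, 5, 6, 7, 8, 9

1. condition 'flies at night' holds; operations manual absent → not met
2. insurance policy review 305 days ago vs limit 365 → met
3. airspace authorization renewal 295 days ago vs limit 270 → not met
4. pre-flight checklist absent → not met
5. battery cycle review 798 days ago vs limit 730 → not met
6. condition 'flies beyond visual line of sight' holds; hull coverage $5,000 < $15,000 → not met
7. reportable incidents in the past year 4 > 2 → not met
8. visual observers trained 0 < 3 → not met
9. airframe inspection 96 days ago vs limit 90 → not met
Not met: 1, 3, 4, 5, 6, 7, 8, 9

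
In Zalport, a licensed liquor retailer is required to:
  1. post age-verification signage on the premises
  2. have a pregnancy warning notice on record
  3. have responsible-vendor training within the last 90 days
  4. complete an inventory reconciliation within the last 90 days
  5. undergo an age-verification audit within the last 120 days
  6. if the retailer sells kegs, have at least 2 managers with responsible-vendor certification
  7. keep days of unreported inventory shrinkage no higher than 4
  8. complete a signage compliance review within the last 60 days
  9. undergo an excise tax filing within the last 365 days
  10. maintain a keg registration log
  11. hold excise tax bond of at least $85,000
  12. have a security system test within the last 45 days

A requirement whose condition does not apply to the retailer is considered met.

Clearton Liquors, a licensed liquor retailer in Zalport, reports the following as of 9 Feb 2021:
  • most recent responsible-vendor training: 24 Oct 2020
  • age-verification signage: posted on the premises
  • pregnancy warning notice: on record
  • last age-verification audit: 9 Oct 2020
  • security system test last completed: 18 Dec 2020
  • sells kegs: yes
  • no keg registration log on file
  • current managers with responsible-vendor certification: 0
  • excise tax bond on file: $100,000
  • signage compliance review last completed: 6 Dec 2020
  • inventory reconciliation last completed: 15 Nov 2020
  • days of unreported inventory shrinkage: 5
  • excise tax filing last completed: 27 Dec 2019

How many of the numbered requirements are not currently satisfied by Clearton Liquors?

8

1. age-verification signage present → met
2. pregnancy warning notice present → met
3. responsible-vendor training 108 days ago vs limit 90 → not met
4. inventory reconciliation 86 days ago vs limit 90 → met
5. age-verification audit 123 days ago vs limit 120 → not met
6. condition 'sells kegs' holds; managers with responsible-vendor certification 0 < 2 → not met
7. days of unreported inventory shrinkage 5 > 4 → not met
8. signage compliance review 65 days ago vs limit 60 → not met
9. excise tax filing 410 days ago vs limit 365 → not met
10. keg registration log absent → not met
11. excise tax bond $100,000 ≥ $85,000 → met
12. security system test 53 days ago vs limit 45 → not met
Not met: 8 of 12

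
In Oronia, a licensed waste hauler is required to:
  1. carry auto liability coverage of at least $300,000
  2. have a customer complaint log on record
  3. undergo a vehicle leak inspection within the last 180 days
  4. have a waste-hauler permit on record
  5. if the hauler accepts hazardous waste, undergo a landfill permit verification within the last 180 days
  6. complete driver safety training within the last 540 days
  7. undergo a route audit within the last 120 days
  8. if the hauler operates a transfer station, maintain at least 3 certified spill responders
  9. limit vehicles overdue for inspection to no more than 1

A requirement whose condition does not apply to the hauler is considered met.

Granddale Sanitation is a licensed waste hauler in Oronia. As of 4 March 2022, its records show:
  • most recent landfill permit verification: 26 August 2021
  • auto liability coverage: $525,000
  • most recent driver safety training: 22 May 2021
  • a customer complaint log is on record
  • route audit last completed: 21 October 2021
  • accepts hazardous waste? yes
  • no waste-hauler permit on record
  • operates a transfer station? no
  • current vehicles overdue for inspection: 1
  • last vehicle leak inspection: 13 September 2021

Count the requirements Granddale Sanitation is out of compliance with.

3

1. auto liability coverage $525,000 ≥ $300,000 → met
2. customer complaint log present → met
3. vehicle leak inspection 172 days ago vs limit 180 → met
4. waste-hauler permit absent → not met
5. condition 'accepts hazardous waste' holds; landfill permit verification 190 days ago vs limit 180 → not met
6. driver safety training 286 days ago vs limit 540 → met
7. route audit 134 days ago vs limit 120 → not met
8. condition 'operates a transfer station' does not hold → requirement n/a → met
9. vehicles overdue for inspection 1 ≤ 1 → met
Not met: 3 of 9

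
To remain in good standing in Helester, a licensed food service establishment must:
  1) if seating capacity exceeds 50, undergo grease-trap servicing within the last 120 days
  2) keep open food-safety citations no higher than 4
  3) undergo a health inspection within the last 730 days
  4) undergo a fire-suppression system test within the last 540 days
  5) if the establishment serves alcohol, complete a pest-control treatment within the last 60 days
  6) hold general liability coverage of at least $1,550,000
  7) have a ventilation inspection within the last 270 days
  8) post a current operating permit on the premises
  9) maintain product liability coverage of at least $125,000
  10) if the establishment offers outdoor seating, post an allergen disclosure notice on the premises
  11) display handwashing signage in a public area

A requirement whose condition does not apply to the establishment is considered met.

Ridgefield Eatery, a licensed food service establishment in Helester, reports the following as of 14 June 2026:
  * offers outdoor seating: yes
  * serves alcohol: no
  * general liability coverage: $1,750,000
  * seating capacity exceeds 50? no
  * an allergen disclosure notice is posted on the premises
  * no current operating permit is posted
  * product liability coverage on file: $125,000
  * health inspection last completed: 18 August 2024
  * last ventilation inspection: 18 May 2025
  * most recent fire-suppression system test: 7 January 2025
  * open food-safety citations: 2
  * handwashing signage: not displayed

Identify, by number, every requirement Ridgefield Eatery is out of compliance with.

1. condition 'seating capacity exceeds 50' does not hold → requirement n/a → met
2. open food-safety citations 2 ≤ 4 → met
3. health inspection 665 days ago vs limit 730 → met
4. fire-suppression system test 523 days ago vs limit 540 → met
5. condition 'serves alcohol' does not hold → requirement n/a → met
6. general liability coverage $1,750,000 ≥ $1,550,000 → met
7. ventilation inspection 392 days ago vs limit 270 → not met
8. current operating permit absent → not met
9. product liability coverage $125,000 ≥ $125,000 → met
10. condition 'offers outdoor seating' holds; allergen disclosure notice present → met
11. handwashing signage absent → not met
Not met: 7, 8, 11

7, 8, 11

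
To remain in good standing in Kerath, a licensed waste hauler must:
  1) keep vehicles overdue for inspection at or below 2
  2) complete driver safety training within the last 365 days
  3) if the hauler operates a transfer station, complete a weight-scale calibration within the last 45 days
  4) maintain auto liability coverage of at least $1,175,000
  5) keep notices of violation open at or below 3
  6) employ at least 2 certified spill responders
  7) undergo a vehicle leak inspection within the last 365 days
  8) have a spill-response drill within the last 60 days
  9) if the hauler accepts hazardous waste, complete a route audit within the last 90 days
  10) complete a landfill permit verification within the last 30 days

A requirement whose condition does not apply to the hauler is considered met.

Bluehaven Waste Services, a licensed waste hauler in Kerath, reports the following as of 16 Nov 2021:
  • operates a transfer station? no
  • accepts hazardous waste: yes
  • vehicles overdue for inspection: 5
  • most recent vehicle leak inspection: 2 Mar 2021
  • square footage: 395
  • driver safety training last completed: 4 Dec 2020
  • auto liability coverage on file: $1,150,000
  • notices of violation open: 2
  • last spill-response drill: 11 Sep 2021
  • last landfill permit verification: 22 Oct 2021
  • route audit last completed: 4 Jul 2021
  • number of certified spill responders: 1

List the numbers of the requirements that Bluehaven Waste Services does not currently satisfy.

1. vehicles overdue for inspection 5 > 2 → not met
2. driver safety training 347 days ago vs limit 365 → met
3. condition 'operates a transfer station' does not hold → requirement n/a → met
4. auto liability coverage $1,150,000 < $1,175,000 → not met
5. notices of violation open 2 ≤ 3 → met
6. certified spill responders 1 < 2 → not met
7. vehicle leak inspection 259 days ago vs limit 365 → met
8. spill-response drill 66 days ago vs limit 60 → not met
9. condition 'accepts hazardous waste' holds; route audit 135 days ago vs limit 90 → not met
10. landfill permit verification 25 days ago vs limit 30 → met
Not met: 1, 4, 6, 8, 9

1, 4, 6, 8, 9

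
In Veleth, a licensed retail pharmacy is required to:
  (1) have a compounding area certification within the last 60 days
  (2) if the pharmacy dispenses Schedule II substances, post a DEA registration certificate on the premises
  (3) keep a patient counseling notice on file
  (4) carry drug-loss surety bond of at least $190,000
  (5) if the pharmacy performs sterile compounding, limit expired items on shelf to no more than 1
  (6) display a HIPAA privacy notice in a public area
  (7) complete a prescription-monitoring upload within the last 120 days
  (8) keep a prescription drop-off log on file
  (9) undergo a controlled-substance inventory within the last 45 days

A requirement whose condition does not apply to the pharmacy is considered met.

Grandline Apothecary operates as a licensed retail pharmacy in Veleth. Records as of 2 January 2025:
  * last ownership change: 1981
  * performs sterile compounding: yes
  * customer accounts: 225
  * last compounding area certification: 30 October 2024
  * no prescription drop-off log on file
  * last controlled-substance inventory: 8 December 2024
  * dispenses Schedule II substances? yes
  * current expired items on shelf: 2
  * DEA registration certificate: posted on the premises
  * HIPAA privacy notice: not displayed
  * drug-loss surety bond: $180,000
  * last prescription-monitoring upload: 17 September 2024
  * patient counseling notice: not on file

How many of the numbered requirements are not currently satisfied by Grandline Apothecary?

6

1. compounding area certification 64 days ago vs limit 60 → not met
2. condition 'dispenses Schedule II substances' holds; DEA registration certificate present → met
3. patient counseling notice absent → not met
4. drug-loss surety bond $180,000 < $190,000 → not met
5. condition 'performs sterile compounding' holds; expired items on shelf 2 > 1 → not met
6. HIPAA privacy notice absent → not met
7. prescription-monitoring upload 107 days ago vs limit 120 → met
8. prescription drop-off log absent → not met
9. controlled-substance inventory 25 days ago vs limit 45 → met
Not met: 6 of 9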